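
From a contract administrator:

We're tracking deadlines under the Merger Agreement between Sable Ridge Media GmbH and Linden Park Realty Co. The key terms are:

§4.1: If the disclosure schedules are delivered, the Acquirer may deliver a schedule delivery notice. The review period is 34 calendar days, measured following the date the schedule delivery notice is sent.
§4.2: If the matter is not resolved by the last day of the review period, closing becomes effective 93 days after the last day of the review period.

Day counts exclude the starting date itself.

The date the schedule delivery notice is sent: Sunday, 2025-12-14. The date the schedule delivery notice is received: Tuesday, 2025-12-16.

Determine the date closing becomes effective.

2026-04-20

The last day of the review period: 2025-12-14 + 34 days = 2026-01-17.
The date closing becomes effective: 93 calendar days after 2026-01-17 is 2026-04-20.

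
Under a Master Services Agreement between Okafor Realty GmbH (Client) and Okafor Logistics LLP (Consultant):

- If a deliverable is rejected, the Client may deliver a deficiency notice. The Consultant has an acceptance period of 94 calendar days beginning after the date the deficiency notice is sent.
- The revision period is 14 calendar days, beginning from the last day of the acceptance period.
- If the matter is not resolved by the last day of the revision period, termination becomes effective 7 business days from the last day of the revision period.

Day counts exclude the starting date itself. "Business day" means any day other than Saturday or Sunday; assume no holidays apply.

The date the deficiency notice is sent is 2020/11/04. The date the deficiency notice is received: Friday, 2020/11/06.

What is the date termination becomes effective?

The last day of the acceptance period: 94 calendar days after 2020/11/04 is 2021/02/06.
Adding 14 calendar days to 2021/02/06 gives 2021/02/20, which is the last day of the revision period.
The date termination becomes effective: 7 business days after Saturday, 2021/02/20, skipping weekends — Feb 22, Feb 23, Feb 24, Feb 25, Feb 26, Mar 1, Mar 2 — lands on Tuesday, 2021/03/02.

2021/03/02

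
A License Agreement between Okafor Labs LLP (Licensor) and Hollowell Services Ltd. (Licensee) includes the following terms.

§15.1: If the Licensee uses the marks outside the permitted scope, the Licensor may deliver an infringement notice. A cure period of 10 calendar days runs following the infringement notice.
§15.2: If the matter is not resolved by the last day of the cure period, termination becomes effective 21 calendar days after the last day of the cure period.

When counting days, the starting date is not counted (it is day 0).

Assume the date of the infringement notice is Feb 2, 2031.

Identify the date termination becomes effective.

The last day of the cure period: Feb 2, 2031 + 10 days = Feb 12, 2031.
The date termination becomes effective: 21 calendar days after Feb 12, 2031 is Mar 5, 2031.

Mar 5, 2031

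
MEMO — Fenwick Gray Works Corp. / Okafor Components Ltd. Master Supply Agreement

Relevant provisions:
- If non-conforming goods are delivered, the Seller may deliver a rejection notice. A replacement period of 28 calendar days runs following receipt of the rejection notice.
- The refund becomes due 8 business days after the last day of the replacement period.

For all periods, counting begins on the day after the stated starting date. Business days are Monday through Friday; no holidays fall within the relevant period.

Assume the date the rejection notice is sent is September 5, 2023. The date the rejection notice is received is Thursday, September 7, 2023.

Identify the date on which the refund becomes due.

Adding 28 calendar days to September 7, 2023 gives October 5, 2023, which is the last day of the replacement period.
The date on which the refund becomes due: counting 8 business days from Thursday, October 5, 2023 (Oct 6, Oct 9, Oct 10, Oct 11, Oct 12, Oct 13, Oct 16, Oct 17, skipping weekends) reaches Tuesday, October 17, 2023.

October 17, 2023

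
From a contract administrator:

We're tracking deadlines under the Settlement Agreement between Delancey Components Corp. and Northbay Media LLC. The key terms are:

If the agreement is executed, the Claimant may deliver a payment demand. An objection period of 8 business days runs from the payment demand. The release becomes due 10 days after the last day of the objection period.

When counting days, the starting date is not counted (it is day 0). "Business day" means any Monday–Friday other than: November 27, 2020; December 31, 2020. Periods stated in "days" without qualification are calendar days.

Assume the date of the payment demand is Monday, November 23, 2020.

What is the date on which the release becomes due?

The last day of the objection period: counting 8 business days from Monday, November 23, 2020 (Nov 24, Nov 25, Nov 26, Nov 30, Dec 1, Dec 2, Dec 3, Dec 4, skipping weekends and the listed holiday on Nov 27) reaches Friday, December 4, 2020.
The date on which the release becomes due: 10 calendar days after December 4, 2020 is December 14, 2020.

December 14, 2020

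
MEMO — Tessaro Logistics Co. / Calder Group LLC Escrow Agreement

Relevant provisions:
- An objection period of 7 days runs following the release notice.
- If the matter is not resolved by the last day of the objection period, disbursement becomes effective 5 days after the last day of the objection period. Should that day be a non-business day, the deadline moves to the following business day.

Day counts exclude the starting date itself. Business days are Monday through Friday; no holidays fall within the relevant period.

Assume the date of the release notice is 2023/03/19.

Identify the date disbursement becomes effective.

2023/03/31

Adding 7 calendar days to 2023/03/19 gives 2023/03/26, which is the last day of the objection period.
The date disbursement becomes effective: 5 calendar days after 2023/03/26 is 2023/03/31. 2023/03/31 is a Friday, so no roll-forward applies.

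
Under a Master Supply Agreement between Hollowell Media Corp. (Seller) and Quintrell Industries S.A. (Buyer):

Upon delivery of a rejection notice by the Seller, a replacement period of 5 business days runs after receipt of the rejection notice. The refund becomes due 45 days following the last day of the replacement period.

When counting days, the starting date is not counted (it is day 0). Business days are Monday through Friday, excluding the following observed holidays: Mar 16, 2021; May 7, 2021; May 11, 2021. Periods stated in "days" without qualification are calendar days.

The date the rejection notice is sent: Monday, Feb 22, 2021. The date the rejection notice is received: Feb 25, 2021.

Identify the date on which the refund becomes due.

Apr 18, 2021

The last day of the replacement period: 5 business days after Thursday, Feb 25, 2021, skipping weekends — Feb 26, Mar 1, Mar 2, Mar 3, Mar 4 — lands on Thursday, Mar 4, 2021.
The date on which the refund becomes due: 45 calendar days after Mar 4, 2021 is Apr 18, 2021.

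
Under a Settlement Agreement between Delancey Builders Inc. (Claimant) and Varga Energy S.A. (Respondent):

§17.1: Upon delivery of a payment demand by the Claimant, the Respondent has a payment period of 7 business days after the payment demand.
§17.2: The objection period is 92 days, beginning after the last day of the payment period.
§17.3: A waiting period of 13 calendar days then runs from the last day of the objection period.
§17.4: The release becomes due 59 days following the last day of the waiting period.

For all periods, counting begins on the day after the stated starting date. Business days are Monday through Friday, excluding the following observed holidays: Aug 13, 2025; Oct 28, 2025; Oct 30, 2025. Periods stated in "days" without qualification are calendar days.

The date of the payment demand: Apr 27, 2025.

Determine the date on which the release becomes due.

The last day of the payment period: counting 7 business days from Sunday, Apr 27, 2025 (Apr 28, Apr 29, Apr 30, May 1, May 2, May 5, May 6, skipping weekends) reaches Tuesday, May 6, 2025.
The last day of the objection period: 92 calendar days after May 6, 2025 is Aug 6, 2025.
The last day of the waiting period: 13 calendar days after Aug 6, 2025 is Aug 19, 2025.
The date on which the release becomes due: 59 calendar days after Aug 19, 2025 is Oct 17, 2025.

Oct 17, 2025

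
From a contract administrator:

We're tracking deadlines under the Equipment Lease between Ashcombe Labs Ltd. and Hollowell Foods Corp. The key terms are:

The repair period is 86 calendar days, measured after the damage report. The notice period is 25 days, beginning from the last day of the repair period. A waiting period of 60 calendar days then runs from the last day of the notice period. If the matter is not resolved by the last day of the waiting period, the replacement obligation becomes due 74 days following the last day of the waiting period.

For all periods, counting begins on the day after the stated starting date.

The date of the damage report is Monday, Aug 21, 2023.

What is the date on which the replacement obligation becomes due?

The last day of the repair period: 86 calendar days after Aug 21, 2023 is Nov 15, 2023.
The last day of the notice period: 25 calendar days after Nov 15, 2023 is Dec 10, 2023.
The last day of the waiting period: 60 calendar days after Dec 10, 2023 is Feb 8, 2024.
The date on which the replacement obligation becomes due: Feb 8, 2024 + 74 days = Apr 22, 2024.

Apr 22, 2024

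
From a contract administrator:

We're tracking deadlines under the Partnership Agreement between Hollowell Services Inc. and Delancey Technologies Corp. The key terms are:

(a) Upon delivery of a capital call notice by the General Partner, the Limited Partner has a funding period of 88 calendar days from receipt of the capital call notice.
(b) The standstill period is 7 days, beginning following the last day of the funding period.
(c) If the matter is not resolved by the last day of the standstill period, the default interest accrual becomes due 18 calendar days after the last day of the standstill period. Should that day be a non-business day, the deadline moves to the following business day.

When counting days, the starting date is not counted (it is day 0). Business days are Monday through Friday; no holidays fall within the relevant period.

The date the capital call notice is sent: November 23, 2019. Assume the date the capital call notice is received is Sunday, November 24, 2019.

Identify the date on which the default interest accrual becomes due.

March 16, 2020

Adding 88 calendar days to November 24, 2019 gives February 20, 2020, which is the last day of the funding period.
The last day of the standstill period: February 20, 2020 + 7 days = February 27, 2020.
The date on which the default interest accrual becomes due: February 27, 2020 + 18 days = March 16, 2020. March 16, 2020 is a Monday, so no roll-forward applies.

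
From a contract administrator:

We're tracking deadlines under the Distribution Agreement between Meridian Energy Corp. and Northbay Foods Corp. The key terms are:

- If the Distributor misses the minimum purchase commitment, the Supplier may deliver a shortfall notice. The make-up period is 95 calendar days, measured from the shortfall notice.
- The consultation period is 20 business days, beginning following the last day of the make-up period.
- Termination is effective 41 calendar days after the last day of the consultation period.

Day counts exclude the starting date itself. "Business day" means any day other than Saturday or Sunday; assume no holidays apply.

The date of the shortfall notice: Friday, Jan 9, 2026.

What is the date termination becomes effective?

Jun 22, 2026

The last day of the make-up period: 95 calendar days after Jan 9, 2026 is Apr 14, 2026.
The last day of the consultation period: counting 20 business days from Tuesday, Apr 14, 2026 (Apr 15, Apr 16, Apr 17, Apr 20, …, May 8, May 11, May 12, skipping weekends) reaches Tuesday, May 12, 2026.
The date termination becomes effective: May 12, 2026 + 41 days = Jun 22, 2026.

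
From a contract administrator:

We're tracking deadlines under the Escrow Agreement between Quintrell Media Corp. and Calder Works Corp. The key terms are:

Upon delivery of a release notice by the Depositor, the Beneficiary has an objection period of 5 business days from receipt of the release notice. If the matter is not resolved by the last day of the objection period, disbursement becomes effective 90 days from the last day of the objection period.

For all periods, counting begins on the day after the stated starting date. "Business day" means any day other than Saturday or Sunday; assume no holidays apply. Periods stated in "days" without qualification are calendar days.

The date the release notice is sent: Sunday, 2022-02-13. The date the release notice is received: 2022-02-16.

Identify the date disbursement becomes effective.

2022-05-24

From Wednesday, 2022-02-16, 5 business days (Feb 17, Feb 18, Feb 21, Feb 22, Feb 23, skipping weekends) brings us to Wednesday, 2022-02-23, which is the last day of the objection period.
Adding 90 calendar days to 2022-02-23 gives 2022-05-24, which is the date disbursement becomes effective.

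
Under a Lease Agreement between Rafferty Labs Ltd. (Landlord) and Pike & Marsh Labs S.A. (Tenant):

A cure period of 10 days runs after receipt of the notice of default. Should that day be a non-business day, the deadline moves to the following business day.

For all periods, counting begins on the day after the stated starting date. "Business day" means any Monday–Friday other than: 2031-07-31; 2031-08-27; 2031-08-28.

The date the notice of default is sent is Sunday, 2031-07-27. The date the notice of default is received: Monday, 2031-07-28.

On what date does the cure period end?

Adding 10 calendar days to 2031-07-28 gives 2031-08-07, which is the last day of the cure period. 2031-08-07 is a Thursday and is not a listed holiday, so no roll-forward applies.

2031-08-07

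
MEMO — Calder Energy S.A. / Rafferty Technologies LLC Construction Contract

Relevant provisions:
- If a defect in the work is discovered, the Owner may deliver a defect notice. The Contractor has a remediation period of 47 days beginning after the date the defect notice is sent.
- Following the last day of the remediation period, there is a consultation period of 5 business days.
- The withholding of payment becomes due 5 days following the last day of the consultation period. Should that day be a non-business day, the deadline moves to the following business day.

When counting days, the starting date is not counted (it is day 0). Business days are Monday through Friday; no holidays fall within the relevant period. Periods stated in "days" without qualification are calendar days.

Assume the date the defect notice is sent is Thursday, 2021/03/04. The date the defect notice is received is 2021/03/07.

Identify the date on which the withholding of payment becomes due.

Adding 47 calendar days to 2021/03/04 gives 2021/04/20, which is the last day of the remediation period.
The last day of the consultation period: 5 business days after Tuesday, 2021/04/20, skipping weekends — Apr 21, Apr 22, Apr 23, Apr 26, Apr 27 — lands on Tuesday, 2021/04/27.
The date on which the withholding of payment becomes due: 2021/04/27 + 5 days = 2021/05/02. That falls on a Sunday, so it rolls to the next business day, Monday, 2021/05/03.

2021/05/03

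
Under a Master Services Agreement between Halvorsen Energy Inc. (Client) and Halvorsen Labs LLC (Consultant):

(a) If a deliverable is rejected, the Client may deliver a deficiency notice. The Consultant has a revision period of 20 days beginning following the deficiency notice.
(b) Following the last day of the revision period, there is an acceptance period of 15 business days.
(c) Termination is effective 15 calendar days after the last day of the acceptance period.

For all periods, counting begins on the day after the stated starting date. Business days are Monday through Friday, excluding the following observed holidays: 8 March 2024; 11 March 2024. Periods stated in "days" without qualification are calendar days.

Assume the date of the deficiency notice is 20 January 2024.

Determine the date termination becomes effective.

The last day of the revision period: 20 January 2024 + 20 days = 9 February 2024.
The last day of the acceptance period: 15 business days after Friday, 9 February 2024, skipping weekends — Feb 12, Feb 13, Feb 14, Feb 15, …, Feb 28, Feb 29, Mar 1 — lands on Friday, 1 March 2024.
The date termination becomes effective: 15 calendar days after 1 March 2024 is 16 March 2024.

16 March 2024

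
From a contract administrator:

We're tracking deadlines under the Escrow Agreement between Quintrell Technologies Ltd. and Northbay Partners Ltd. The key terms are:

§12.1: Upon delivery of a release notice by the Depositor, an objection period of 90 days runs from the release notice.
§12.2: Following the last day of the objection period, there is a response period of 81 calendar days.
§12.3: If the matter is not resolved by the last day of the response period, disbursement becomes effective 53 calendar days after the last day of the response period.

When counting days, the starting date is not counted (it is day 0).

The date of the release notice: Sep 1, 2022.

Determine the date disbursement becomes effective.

Apr 13, 2023

The last day of the objection period: 90 calendar days after Sep 1, 2022 is Nov 30, 2022.
Adding 81 calendar days to Nov 30, 2022 gives Feb 19, 2023, which is the last day of the response period.
The date disbursement becomes effective: 53 calendar days after Feb 19, 2023 is Apr 13, 2023.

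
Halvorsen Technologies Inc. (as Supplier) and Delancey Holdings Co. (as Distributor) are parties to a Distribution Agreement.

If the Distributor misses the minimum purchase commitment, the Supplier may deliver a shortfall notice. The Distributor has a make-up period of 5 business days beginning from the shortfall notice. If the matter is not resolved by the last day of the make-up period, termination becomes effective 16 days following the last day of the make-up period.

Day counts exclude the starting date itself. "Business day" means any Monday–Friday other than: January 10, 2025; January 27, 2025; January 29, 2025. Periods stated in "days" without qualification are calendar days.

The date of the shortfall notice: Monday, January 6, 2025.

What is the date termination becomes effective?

The last day of the make-up period: 5 business days after Monday, January 6, 2025, skipping weekends and the listed holiday on Jan 10 — Jan 7, Jan 8, Jan 9, Jan 13, Jan 14 — lands on Tuesday, January 14, 2025.
Adding 16 calendar days to January 14, 2025 gives January 30, 2025, which is the date termination becomes effective.

January 30, 2025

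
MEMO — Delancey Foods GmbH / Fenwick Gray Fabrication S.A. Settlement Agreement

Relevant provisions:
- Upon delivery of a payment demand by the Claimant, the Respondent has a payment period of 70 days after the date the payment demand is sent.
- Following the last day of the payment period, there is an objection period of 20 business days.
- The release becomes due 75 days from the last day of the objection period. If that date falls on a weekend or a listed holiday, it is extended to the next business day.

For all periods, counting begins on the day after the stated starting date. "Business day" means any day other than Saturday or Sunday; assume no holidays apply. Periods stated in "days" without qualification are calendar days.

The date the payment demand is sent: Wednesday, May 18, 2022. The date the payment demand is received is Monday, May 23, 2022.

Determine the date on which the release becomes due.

The last day of the payment period: May 18, 2022 + 70 days = Jul 27, 2022.
The last day of the objection period: counting 20 business days from Wednesday, Jul 27, 2022 (Jul 28, Jul 29, Aug 1, Aug 2, …, Aug 22, Aug 23, Aug 24, skipping weekends) reaches Wednesday, Aug 24, 2022.
The date on which the release becomes due: 75 calendar days after Aug 24, 2022 is Nov 7, 2022. Nov 7, 2022 is a Monday, so no roll-forward applies.

Nov 7, 2022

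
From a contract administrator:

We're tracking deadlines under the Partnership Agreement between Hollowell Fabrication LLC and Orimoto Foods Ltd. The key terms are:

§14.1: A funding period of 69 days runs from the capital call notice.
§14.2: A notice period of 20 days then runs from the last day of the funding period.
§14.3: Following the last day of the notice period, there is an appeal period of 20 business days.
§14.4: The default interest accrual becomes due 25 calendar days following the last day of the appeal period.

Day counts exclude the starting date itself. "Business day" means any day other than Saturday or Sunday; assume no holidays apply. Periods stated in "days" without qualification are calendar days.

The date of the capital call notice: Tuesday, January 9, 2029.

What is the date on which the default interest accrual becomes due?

May 29, 2029

Adding 69 calendar days to January 9, 2029 gives March 19, 2029, which is the last day of the funding period.
Adding 20 calendar days to March 19, 2029 gives April 8, 2029, which is the last day of the notice period.
The last day of the appeal period: counting 20 business days from Sunday, April 8, 2029 (Apr 9, Apr 10, Apr 11, Apr 12, …, May 2, May 3, May 4, skipping weekends) reaches Friday, May 4, 2029.
Adding 25 calendar days to May 4, 2029 gives May 29, 2029, which is the date on which the default interest accrual becomes due.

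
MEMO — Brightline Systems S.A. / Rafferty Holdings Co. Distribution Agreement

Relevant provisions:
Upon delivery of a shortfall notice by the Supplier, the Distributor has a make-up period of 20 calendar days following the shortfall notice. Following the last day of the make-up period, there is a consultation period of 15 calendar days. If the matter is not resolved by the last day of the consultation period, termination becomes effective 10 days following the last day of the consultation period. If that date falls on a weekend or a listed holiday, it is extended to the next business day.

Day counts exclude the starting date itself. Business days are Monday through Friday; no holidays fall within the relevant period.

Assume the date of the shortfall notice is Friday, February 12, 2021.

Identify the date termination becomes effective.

March 29, 2021

Adding 20 calendar days to February 12, 2021 gives March 4, 2021, which is the last day of the make-up period.
The last day of the consultation period: March 4, 2021 + 15 days = March 19, 2021.
The date termination becomes effective: March 19, 2021 + 10 days = March 29, 2021. March 29, 2021 is a Monday, so no roll-forward applies.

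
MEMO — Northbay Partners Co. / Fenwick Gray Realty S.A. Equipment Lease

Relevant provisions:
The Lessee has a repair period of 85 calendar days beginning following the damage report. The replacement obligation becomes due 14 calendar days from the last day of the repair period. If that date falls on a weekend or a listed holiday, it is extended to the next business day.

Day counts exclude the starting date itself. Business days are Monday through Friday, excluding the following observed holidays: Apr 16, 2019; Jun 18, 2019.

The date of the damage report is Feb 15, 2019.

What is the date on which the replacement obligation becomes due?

Adding 85 calendar days to Feb 15, 2019 gives May 11, 2019, which is the last day of the repair period.
Adding 14 calendar days to May 11, 2019 gives May 25, 2019, which is the date on which the replacement obligation becomes due. That falls on a Saturday, so it rolls to the next business day, Monday, May 27, 2019.

May 27, 2019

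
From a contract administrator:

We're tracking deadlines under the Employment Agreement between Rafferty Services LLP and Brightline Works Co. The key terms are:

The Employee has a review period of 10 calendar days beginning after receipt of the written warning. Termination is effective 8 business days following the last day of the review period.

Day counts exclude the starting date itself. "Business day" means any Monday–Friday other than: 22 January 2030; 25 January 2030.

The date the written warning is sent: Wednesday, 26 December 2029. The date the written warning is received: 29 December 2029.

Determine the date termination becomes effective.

18 January 2030

The last day of the review period: 10 calendar days after 29 December 2029 is 8 January 2030.
The date termination becomes effective: 8 business days after Tuesday, 8 January 2030, skipping weekends — Jan 9, Jan 10, Jan 11, Jan 14, Jan 15, Jan 16, Jan 17, Jan 18 — lands on Friday, 18 January 2030.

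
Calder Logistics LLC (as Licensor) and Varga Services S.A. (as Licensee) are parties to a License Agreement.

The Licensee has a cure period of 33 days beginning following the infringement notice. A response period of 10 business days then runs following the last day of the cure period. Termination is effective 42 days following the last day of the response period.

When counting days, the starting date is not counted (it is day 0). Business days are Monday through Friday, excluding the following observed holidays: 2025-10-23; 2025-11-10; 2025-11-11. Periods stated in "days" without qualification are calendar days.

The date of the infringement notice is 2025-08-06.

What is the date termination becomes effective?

2025-11-03

Adding 33 calendar days to 2025-08-06 gives 2025-09-08, which is the last day of the cure period.
The last day of the response period: counting 10 business days from Monday, 2025-09-08 (Sep 9, Sep 10, Sep 11, Sep 12, Sep 15, Sep 16, Sep 17, Sep 18, Sep 19, Sep 22, skipping weekends) reaches Monday, 2025-09-22.
The date termination becomes effective: 2025-09-22 + 42 days = 2025-11-03.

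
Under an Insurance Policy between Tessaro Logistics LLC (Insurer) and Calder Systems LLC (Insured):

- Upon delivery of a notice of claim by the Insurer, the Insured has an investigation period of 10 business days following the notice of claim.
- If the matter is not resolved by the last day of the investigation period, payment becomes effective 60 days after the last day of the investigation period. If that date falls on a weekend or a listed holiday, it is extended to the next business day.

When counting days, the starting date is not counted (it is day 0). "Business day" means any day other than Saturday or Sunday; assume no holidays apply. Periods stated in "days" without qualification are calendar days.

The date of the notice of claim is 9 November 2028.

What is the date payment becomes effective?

The last day of the investigation period: counting 10 business days from Thursday, 9 November 2028 (Nov 10, Nov 13, Nov 14, Nov 15, Nov 16, Nov 17, Nov 20, Nov 21, Nov 22, Nov 23, skipping weekends) reaches Thursday, 23 November 2028.
The date payment becomes effective: 60 calendar days after 23 November 2028 is 22 January 2029. 22 January 2029 is a Monday, so no roll-forward applies.

22 January 2029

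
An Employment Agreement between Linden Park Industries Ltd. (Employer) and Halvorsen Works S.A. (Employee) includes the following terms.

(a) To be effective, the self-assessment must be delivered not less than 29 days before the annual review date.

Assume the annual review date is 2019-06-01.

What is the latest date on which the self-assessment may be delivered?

2019-06-01 minus 29 days is 2019-05-03.

2019-05-03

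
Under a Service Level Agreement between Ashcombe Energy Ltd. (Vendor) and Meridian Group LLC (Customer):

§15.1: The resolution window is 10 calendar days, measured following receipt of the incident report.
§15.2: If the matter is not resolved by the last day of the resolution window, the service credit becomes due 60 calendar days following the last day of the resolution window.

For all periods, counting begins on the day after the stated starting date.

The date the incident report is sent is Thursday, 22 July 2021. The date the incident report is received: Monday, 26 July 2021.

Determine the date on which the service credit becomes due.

4 October 2021

The last day of the resolution window: 10 calendar days after 26 July 2021 is 5 August 2021.
The date on which the service credit becomes due: 5 August 2021 + 60 days = 4 October 2021.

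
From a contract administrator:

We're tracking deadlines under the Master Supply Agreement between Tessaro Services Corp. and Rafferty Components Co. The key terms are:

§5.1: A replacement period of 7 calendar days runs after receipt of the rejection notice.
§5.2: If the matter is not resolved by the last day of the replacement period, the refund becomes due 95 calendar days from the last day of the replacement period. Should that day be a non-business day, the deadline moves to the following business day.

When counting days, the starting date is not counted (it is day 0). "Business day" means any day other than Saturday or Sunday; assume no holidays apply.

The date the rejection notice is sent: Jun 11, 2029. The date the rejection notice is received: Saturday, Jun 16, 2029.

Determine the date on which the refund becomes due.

Sep 26, 2029

The last day of the replacement period: Jun 16, 2029 + 7 days = Jun 23, 2029.
The date on which the refund becomes due: Jun 23, 2029 + 95 days = Sep 26, 2029. Sep 26, 2029 is a Wednesday, so no roll-forward applies.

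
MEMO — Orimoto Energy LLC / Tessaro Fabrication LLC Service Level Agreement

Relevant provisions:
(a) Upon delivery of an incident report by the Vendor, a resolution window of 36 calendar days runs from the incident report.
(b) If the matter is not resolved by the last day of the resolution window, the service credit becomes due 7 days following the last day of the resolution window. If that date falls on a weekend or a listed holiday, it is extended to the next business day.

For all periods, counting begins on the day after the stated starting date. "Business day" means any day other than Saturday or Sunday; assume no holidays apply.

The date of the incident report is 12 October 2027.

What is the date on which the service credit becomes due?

The last day of the resolution window: 36 calendar days after 12 October 2027 is 17 November 2027.
The date on which the service credit becomes due: 17 November 2027 + 7 days = 24 November 2027. 24 November 2027 is a Wednesday, so no roll-forward applies.

24 November 2027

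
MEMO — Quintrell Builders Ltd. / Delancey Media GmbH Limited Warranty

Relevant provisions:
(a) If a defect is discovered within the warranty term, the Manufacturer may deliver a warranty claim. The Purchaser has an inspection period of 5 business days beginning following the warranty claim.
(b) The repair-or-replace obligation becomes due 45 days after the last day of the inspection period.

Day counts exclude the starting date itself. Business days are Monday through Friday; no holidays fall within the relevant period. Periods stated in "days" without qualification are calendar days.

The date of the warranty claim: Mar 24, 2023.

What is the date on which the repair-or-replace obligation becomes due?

The last day of the inspection period: counting 5 business days from Friday, Mar 24, 2023 (Mar 27, Mar 28, Mar 29, Mar 30, Mar 31, skipping weekends) reaches Friday, Mar 31, 2023.
The date on which the repair-or-replace obligation becomes due: Mar 31, 2023 + 45 days = May 15, 2023.

May 15, 2023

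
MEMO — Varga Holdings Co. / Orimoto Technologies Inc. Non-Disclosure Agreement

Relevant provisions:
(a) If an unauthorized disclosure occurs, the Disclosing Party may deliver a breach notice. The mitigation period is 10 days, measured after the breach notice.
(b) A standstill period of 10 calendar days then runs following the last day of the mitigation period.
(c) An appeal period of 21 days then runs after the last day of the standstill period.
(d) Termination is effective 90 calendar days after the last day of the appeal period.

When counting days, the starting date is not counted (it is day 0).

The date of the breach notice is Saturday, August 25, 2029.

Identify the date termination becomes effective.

January 3, 2030

The last day of the mitigation period: August 25, 2029 + 10 days = September 4, 2029.
The last day of the standstill period: September 4, 2029 + 10 days = September 14, 2029.
The last day of the appeal period: 21 calendar days after September 14, 2029 is October 5, 2029.
The date termination becomes effective: October 5, 2029 + 90 days = January 3, 2030.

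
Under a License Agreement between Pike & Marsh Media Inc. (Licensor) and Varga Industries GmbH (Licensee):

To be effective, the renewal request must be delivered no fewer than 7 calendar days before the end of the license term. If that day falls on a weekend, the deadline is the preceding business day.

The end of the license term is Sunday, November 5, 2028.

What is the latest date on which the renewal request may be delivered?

October 27, 2028

November 5, 2028 minus 7 days is October 29, 2028. That is a Sunday, so the deadline moves back to Friday, October 27, 2028.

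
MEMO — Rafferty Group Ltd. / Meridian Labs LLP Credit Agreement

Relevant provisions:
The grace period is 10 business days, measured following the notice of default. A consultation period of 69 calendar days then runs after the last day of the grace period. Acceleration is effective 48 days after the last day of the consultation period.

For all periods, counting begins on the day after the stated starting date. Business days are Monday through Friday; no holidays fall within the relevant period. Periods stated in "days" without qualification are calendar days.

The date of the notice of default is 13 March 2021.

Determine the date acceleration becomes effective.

21 July 2021

The last day of the grace period: 10 business days after Saturday, 13 March 2021, skipping weekends — Mar 15, Mar 16, Mar 17, Mar 18, Mar 19, Mar 22, Mar 23, Mar 24, Mar 25, Mar 26 — lands on Friday, 26 March 2021.
The last day of the consultation period: 69 calendar days after 26 March 2021 is 3 June 2021.
The date acceleration becomes effective: 3 June 2021 + 48 days = 21 July 2021.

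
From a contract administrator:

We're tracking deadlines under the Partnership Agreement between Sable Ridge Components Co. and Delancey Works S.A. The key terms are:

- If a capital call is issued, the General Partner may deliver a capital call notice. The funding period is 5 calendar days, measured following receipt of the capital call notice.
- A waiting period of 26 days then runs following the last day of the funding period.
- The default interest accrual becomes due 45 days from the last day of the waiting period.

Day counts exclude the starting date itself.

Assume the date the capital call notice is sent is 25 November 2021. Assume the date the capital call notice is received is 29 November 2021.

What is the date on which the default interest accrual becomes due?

13 February 2022

The last day of the funding period: 29 November 2021 + 5 days = 4 December 2021.
Adding 26 calendar days to 4 December 2021 gives 30 December 2021, which is the last day of the waiting period.
Adding 45 calendar days to 30 December 2021 gives 13 February 2022, which is the date on which the default interest accrual becomes due.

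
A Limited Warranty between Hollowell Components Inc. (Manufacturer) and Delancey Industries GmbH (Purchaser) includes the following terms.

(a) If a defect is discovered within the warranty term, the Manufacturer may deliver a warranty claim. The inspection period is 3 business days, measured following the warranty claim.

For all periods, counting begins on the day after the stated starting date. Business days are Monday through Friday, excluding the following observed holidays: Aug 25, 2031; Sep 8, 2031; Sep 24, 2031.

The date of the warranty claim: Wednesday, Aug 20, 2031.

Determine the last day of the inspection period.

Aug 26, 2031

From Wednesday, Aug 20, 2031, 3 business days (Aug 21, Aug 22, Aug 26, skipping weekends and the listed holiday on Aug 25) brings us to Tuesday, Aug 26, 2031, which is the last day of the inspection period.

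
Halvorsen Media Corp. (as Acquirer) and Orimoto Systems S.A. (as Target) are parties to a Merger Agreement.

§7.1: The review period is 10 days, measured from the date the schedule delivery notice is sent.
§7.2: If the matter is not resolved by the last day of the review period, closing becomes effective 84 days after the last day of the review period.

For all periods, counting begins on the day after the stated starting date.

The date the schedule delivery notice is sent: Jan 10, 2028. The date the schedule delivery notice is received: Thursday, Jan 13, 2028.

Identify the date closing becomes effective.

Apr 13, 2028

The last day of the review period: Jan 10, 2028 + 10 days = Jan 20, 2028.
Adding 84 calendar days to Jan 20, 2028 gives Apr 13, 2028, which is the date closing becomes effective.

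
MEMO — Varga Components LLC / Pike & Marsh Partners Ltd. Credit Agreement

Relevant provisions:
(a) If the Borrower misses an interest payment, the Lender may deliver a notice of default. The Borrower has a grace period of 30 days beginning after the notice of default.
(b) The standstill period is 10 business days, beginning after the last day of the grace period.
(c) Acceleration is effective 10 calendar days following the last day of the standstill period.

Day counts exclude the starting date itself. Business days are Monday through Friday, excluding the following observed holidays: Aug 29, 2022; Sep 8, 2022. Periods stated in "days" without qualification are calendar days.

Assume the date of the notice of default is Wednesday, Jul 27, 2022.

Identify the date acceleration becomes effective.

Sep 23, 2022

The last day of the grace period: 30 calendar days after Jul 27, 2022 is Aug 26, 2022.
The last day of the standstill period: 10 business days after Friday, Aug 26, 2022, skipping weekends and the listed holidays on Aug 29, Sep 8 — Aug 30, Aug 31, Sep 1, Sep 2, Sep 5, Sep 6, Sep 7, Sep 9, Sep 12, Sep 13 — lands on Tuesday, Sep 13, 2022.
Adding 10 calendar days to Sep 13, 2022 gives Sep 23, 2022, which is the date acceleration becomes effective.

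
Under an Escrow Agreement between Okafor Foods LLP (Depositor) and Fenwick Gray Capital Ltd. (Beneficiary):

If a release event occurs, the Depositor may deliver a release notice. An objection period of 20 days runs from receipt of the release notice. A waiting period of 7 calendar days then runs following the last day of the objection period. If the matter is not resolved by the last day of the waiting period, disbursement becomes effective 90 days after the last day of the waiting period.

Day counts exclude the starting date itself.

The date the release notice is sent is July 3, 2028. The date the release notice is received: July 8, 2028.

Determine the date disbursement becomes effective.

The last day of the objection period: 20 calendar days after July 8, 2028 is July 28, 2028.
The last day of the waiting period: July 28, 2028 + 7 days = August 4, 2028.
The date disbursement becomes effective: 90 calendar days after August 4, 2028 is November 2, 2028.

November 2, 2028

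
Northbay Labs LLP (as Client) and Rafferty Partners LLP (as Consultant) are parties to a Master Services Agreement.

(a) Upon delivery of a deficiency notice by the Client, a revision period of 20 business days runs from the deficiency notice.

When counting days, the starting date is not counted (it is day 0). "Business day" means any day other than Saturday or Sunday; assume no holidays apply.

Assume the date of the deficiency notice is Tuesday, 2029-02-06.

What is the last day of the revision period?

The last day of the revision period: 20 business days after Tuesday, 2029-02-06, skipping weekends — Feb 7, Feb 8, Feb 9, Feb 12, …, Mar 2, Mar 5, Mar 6 — lands on Tuesday, 2029-03-06.

2029-03-06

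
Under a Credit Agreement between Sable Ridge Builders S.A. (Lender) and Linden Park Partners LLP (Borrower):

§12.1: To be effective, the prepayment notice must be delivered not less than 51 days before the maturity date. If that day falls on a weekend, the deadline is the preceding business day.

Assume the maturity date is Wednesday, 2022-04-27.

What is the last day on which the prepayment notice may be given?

2022-04-27 minus 51 days is 2022-03-07. That is a Monday, so no adjustment is needed.

2022-03-07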